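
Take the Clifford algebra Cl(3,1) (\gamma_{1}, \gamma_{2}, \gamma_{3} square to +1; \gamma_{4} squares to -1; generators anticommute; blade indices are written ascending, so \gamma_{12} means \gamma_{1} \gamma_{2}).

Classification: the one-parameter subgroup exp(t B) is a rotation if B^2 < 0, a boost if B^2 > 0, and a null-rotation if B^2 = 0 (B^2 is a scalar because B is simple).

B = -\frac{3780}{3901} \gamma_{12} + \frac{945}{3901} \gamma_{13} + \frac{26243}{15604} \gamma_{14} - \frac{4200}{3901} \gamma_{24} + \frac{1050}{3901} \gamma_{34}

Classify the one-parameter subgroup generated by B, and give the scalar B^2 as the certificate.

B^2 term by term: the squares give (-\frac{3780}{3901})^2*(\gamma_{12})^2 + (\frac{945}{3901})^2*(\gamma_{13})^2 + (\frac{26243}{15604})^2*(\gamma_{14})^2 + (-\frac{4200}{3901})^2*(\gamma_{24})^2 + (\frac{1050}{3901})^2*(\gamma_{34})^2 = \frac{14288400}{15217801}*(-1) + \frac{893025}{15217801}*(-1) + \frac{688695049}{243484816}*(+1) + \frac{17640000}{15217801}*(+1) + \frac{1102500}{15217801}*(+1) = \frac{49}{16} (each basis 2-blade squares to minus the product of its generators' squares); cross terms between blades sharing an index anticommute and cancel; the commuting (index-disjoint) pairs give grade-4 terms 2*c*c'*(blade product), which cancel blade by blade — \gamma_{1234}: -\frac{7938000}{15217801} + \frac{7938000}{15217801} = 0 — confirming B is simple. So B^2 = \frac{49}{16}.
Answer: boost, certificate B^2 = \frac{49}{16}. The class reads off the invariant scalar \frac{49}{16} directly.


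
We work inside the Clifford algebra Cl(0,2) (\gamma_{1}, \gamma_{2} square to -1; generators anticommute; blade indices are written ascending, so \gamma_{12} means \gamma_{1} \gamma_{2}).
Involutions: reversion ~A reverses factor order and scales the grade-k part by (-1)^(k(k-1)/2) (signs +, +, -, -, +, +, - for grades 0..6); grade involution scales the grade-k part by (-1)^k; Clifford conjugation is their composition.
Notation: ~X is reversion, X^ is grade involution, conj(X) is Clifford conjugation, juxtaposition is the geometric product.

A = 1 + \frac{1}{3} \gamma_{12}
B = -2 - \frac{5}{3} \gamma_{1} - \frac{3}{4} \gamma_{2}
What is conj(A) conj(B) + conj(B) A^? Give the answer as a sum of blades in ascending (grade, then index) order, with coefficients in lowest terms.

first term: -2 + \frac{23}{12} \gamma_{1} + \frac{7}{36} \gamma_{2} + \frac{2}{3} \gamma_{12}
second term: -2 + \frac{23}{12} \gamma_{1} + \frac{7}{36} \gamma_{2} - \frac{2}{3} \gamma_{12}
Answer: -4 + \frac{23}{6} \gamma_{1} + \frac{7}{18} \gamma_{2}


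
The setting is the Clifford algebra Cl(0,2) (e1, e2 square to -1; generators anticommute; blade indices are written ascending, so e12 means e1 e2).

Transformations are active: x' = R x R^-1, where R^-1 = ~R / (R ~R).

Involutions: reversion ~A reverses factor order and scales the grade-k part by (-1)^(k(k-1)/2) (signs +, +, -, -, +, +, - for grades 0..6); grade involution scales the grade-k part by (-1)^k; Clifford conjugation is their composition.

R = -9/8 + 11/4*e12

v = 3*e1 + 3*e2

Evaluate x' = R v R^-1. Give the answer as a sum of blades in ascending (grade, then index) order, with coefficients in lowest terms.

~R = -9/8 - 11/4*e12, and R ~R = 565/64, so R^-1 = ~R / (565/64).
R v = -93/8*e1 + 39/8*e2
Answer: -21/565*e1 - 2397/565*e2


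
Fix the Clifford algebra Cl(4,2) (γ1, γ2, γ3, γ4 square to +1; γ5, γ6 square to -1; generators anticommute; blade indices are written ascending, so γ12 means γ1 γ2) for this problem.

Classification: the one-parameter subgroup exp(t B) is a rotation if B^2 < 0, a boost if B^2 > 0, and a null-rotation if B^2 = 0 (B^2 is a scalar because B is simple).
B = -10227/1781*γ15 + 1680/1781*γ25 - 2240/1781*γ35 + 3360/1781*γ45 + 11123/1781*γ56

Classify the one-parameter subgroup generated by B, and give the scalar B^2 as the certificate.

B^2 term by term: the squares give (-10227/1781)^2*(γ15)^2 + (1680/1781)^2*(γ25)^2 + (-2240/1781)^2*(γ35)^2 + (3360/1781)^2*(γ45)^2 + (11123/1781)^2*(γ56)^2 = 104591529/3171961*(+1) + 2822400/3171961*(+1) + 5017600/3171961*(+1) + 11289600/3171961*(+1) + 123721129/3171961*(-1) = 0 (each basis 2-blade squares to minus the product of its generators' squares); cross terms between blades sharing an index anticommute and cancel. So B^2 = 0.
Answer: null-rotation, certificate B^2 = 0. No conjugation can change B^2 = 0; the sign gives the class.


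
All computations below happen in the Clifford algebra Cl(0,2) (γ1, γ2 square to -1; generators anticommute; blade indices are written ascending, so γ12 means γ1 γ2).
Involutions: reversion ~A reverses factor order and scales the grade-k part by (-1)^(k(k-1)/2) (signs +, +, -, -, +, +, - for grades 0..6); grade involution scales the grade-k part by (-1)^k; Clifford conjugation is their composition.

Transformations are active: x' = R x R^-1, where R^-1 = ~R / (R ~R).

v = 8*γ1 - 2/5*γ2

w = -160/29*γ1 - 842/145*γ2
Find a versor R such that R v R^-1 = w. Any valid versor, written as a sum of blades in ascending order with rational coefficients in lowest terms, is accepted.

R = v + w = 72/29*γ1 - 180/29*γ2 works: the equal norms (-1604/25) guarantee its sandwich swaps v into w.
Answer: 72/29*γ1 - 180/29*γ2


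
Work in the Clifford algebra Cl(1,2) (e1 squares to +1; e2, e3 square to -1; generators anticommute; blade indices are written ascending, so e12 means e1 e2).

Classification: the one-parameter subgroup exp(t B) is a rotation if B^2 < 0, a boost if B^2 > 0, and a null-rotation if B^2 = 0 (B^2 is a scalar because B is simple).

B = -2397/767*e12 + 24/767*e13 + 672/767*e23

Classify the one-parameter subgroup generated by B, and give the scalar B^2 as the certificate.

B^2 term by term: the squares give (-2397/767)^2*(e12)^2 + (24/767)^2*(e13)^2 + (672/767)^2*(e23)^2 = 5745609/588289*(+1) + 576/588289*(+1) + 451584/588289*(-1) = 9 (each basis 2-blade squares to minus the product of its generators' squares); cross terms between blades sharing an index anticommute and cancel. So B^2 = 9.
Answer: boost, certificate B^2 = 9. The scalar 9 is the complete invariant here: its sign names the subgroup type.


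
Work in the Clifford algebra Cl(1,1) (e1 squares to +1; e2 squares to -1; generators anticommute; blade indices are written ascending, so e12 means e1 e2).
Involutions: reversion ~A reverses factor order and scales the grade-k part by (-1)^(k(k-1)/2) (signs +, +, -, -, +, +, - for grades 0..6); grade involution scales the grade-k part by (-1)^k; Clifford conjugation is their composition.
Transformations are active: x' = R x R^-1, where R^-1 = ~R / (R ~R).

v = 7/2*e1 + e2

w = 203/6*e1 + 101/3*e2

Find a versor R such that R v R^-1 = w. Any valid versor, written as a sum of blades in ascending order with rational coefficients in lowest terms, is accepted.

Take R = v + w = 112/3*e1 + 104/3*e2. Because q(v) = q(w) = 45/4, conjugation by R sends v exactly to w.
Answer: 112/3*e1 + 104/3*e2


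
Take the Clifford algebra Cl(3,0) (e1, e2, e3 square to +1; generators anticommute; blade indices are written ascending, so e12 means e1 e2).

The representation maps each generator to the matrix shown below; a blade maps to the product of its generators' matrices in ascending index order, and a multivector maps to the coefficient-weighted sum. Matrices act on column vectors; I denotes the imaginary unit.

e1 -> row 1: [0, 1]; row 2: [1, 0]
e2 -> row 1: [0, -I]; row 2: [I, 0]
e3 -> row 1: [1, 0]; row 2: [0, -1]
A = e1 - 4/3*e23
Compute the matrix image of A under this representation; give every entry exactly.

Bivector images (products of the table entries): rho(e23) = rho(e2)rho(e3) = row 1: [0, I]; row 2: [I, 0].
M = (1)*rho(e1) + (-4/3)*rho(e23), summed entrywise:
Answer: row 1: [0, 1 - 4*I/3]; row 2: [1 - 4*I/3, 0]


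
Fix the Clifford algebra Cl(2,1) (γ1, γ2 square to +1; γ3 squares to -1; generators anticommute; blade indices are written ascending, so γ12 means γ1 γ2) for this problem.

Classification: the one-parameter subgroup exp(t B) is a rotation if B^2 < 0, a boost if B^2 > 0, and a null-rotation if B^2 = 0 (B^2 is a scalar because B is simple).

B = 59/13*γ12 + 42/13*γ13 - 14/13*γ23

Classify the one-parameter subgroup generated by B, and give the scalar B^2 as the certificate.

B^2 term by term: the squares give (59/13)^2*(γ12)^2 + (42/13)^2*(γ13)^2 + (-14/13)^2*(γ23)^2 = 3481/169*(-1) + 1764/169*(+1) + 196/169*(+1) = -9 (each basis 2-blade squares to minus the product of its generators' squares); cross terms between blades sharing an index anticommute and cancel. So B^2 = -9.
Answer: rotation, certificate B^2 = -9. Check the certificate: B^2 = -9, and that sign is decisive whatever form B takes.


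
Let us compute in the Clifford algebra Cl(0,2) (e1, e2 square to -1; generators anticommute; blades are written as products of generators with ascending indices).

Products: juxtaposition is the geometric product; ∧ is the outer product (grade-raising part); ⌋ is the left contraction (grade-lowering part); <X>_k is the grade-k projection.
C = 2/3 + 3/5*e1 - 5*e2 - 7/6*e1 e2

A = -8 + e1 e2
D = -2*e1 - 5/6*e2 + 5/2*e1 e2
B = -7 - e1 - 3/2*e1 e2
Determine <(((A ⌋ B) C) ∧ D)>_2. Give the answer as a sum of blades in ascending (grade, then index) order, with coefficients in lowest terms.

step 1: 115/2 + 8*e1 + 12*e1 e2
step 2: 713/15 + 599/6*e1 - 8129/30*e2 - 1189/12*e1 e2
step 3: -1426/15*e1 - 713/18*e2 - 91133/180*e1 e2
step 4: -91133/180*e1 e2
Answer: -91133/180*e1 e2


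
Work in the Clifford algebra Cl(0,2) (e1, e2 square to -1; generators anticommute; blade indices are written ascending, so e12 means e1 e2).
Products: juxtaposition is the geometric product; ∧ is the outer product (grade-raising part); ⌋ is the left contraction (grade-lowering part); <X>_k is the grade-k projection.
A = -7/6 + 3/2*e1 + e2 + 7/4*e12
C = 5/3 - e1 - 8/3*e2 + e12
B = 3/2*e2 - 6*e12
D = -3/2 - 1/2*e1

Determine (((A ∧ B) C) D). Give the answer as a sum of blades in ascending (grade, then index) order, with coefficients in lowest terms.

step 1: -7/4*e2 + 37/4*e12
step 2: -167/12 + 275/12*e1 - 73/6*e2 + 41/3*e12
step 3: 97/3 - 329/12*e1 + 137/12*e2 - 319/12*e12
Answer: 97/3 - 329/12*e1 + 137/12*e2 - 319/12*e12


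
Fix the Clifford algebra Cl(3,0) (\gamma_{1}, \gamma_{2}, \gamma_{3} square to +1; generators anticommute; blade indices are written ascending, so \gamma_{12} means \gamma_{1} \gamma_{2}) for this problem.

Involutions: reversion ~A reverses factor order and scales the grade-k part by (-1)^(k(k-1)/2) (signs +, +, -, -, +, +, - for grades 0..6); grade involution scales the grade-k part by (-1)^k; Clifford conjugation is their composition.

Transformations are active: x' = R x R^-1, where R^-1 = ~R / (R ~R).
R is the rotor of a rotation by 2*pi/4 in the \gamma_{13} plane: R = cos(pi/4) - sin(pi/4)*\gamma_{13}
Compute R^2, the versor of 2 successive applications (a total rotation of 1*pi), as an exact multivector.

Half-angle bookkeeping: 2 applications in \gamma_{13} add up to rotor phase 2*pi/4 = \frac{\pi}{2}, so R^2 = cos(\frac{\pi}{2}) - sin(\frac{\pi}{2})*\gamma_{13}.
cos(\frac{\pi}{2}) = 0 and sin(\frac{\pi}{2}) = 1, so R^2 = -\gamma_{13}. The net rotation is 1*pi; the rotor keeps the half-angle phase exactly.
Answer: -\gamma_{13}


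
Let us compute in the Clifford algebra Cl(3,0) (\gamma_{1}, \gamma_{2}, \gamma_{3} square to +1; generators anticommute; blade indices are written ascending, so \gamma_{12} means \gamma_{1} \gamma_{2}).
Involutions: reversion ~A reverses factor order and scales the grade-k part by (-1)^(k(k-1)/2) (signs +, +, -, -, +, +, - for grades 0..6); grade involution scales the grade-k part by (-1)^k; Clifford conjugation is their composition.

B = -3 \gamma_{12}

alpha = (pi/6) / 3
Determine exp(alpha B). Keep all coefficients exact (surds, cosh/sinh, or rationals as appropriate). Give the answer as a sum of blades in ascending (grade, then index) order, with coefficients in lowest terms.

B^2 = (-3)^2*(\gamma_{12})^2 = 9*(-1) = -9 (a basis 2-blade squares to minus the product of its generators' squares).
B^2 = -9 — the series telescopes trigonometrically here: l = 3, alpha*l = \frac{\pi}{6}, so exp(alpha B) = cos(\frac{\pi}{6}) + (sin(\frac{\pi}{6})/3)*B = \frac{\sqrt{3}}{2} + (\frac{1}{6})*B.
Answer: \frac{\sqrt{3}}{2} - \frac{1}{2} \gamma_{12}


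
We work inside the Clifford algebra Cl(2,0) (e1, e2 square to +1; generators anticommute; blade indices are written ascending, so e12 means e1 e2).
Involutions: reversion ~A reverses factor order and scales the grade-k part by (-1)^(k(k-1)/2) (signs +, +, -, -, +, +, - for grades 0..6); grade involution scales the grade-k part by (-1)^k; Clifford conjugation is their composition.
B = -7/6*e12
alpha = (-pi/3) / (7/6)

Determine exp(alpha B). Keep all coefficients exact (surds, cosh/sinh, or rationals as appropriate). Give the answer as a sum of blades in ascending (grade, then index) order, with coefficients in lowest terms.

B^2 = (-7/6)^2*(e12)^2 = 49/36*(-1) = -49/36 (a basis 2-blade squares to minus the product of its generators' squares).
B^2 = -49/36 — the negative square puts this in the circular regime; l = 7/6, alpha*l = -pi/3, so exp(alpha B) = cos(-pi/3) + (sin(-pi/3)/(7/6))*B = 1/2 + (-3*sqrt(3)/7)*B.
Answer: 1/2 + sqrt(3)/2*e12


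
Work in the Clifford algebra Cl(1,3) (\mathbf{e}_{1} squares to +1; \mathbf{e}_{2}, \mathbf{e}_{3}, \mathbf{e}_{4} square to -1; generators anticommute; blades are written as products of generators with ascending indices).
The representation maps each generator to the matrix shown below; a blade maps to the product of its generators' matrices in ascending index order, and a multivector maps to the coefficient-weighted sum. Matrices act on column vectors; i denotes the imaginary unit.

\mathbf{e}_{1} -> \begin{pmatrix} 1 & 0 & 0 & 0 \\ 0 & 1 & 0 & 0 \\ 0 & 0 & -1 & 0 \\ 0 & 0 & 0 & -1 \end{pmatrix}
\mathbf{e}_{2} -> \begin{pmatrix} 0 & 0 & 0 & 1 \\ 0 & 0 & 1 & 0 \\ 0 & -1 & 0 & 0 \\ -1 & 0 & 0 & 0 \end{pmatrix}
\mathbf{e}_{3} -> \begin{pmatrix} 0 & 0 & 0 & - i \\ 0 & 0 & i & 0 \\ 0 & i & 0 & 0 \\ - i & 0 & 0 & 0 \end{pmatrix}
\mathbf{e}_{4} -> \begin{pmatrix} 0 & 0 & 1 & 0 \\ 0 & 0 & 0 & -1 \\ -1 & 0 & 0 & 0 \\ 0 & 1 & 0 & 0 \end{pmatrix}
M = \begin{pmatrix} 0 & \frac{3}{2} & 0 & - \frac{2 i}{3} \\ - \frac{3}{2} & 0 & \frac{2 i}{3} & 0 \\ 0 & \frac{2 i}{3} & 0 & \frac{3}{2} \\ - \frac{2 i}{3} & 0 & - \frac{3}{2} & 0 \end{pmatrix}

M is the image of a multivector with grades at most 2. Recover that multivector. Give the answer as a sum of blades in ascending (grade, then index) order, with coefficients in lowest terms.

Method: the blade images are trace-orthogonal — tr(rho(e_A) rho(e_B)^-1) = 4 if A = B and 0 otherwise — and rho(e_A)^-1 = (e_A)^2 * rho(e_A) with (e_A)^2 = +1 or -1, so the coefficient of e_A in the preimage is (e_A)^2 * tr(M rho(e_A))/4.
Nonzero projections over blades of grade <= 2: e_{3}: (e_{3})^2 = -1, tr(M rho(e_{3})) = - \frac{8}{3}, coefficient \frac{2}{3}; e_{2} e_{4}: (e_{2} e_{4})^2 = -1, tr(M rho(e_{2} e_{4})) = -6, coefficient \frac{3}{2}. Every other blade of grade <= 2 projects to 0.
Answer: \frac{2}{3} e_{3} + \frac{3}{2} e_{2} e_{4}


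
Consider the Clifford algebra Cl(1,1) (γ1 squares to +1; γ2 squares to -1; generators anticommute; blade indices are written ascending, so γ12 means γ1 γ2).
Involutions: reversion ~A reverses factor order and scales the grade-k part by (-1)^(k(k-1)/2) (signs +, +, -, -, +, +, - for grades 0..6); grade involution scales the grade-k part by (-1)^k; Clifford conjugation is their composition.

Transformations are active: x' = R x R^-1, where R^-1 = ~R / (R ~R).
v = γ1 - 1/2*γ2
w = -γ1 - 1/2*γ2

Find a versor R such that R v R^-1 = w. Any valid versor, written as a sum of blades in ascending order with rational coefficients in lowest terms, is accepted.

Construction: equal norms (both 3/4) license R = v + w = -γ2 — nothing changes along that direction, while (v - w)/2 changes sign, so v maps onto w.
Answer: -γ2


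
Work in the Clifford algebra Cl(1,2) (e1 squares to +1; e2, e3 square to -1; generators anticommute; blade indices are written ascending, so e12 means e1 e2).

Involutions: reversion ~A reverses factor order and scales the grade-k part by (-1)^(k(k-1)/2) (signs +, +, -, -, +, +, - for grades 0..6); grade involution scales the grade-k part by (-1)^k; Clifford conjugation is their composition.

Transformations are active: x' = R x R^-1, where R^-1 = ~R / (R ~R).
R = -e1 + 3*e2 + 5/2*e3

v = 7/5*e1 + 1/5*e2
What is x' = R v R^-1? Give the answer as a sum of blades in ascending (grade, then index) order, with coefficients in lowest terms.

~R = -e1 + 3*e2 + 5/2*e3, and R ~R = -57/4, so R^-1 = ~R / (-57/4).
R v = -2 - 22/5*e12 - 7/2*e13 - 1/2*e23
Answer: -479/285*e1 + 61/95*e2 + 40/57*e3


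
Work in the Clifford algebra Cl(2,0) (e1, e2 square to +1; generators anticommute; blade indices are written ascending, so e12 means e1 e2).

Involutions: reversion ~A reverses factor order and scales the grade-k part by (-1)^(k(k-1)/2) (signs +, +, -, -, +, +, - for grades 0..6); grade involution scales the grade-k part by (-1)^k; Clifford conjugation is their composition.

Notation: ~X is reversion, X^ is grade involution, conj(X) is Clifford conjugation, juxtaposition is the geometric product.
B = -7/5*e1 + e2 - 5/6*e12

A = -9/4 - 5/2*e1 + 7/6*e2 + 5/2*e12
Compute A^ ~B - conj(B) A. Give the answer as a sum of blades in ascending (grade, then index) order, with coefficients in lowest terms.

first term: -27/4 + 298/45*e1 + 10/3*e2 - 121/120*e12
second term: -27/4 + 29/90*e1 + 47/6*e2 - 329/120*e12
Answer: 63/10*e1 - 9/2*e2 + 26/15*e12


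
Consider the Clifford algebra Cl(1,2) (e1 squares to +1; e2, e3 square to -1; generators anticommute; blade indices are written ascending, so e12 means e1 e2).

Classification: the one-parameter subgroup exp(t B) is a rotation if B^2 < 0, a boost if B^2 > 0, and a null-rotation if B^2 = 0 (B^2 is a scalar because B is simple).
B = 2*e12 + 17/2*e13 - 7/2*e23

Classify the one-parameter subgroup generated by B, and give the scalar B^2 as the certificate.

B^2 term by term: the squares give (2)^2*(e12)^2 + (17/2)^2*(e13)^2 + (-7/2)^2*(e23)^2 = 4*(+1) + 289/4*(+1) + 49/4*(-1) = 64 (each basis 2-blade squares to minus the product of its generators' squares); cross terms between blades sharing an index anticommute and cancel. So B^2 = 64.
Answer: boost, certificate B^2 = 64. The class reads off the invariant scalar 64 directly.


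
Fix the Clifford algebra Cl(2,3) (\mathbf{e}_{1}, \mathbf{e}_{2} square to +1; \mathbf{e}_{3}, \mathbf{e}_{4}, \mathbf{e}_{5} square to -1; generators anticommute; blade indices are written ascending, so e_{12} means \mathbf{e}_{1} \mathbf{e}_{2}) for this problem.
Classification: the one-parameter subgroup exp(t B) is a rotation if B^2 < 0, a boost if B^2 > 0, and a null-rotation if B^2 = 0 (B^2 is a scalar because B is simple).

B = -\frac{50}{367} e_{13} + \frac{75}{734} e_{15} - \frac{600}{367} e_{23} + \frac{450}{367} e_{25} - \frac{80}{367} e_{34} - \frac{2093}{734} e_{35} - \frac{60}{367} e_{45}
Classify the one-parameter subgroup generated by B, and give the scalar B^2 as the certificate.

B^2 term by term: the squares give (-\frac{50}{367})^2*(e_{13})^2 + (\frac{75}{734})^2*(e_{15})^2 + (-\frac{600}{367})^2*(e_{23})^2 + (\frac{450}{367})^2*(e_{25})^2 + (-\frac{80}{367})^2*(e_{34})^2 + (-\frac{2093}{734})^2*(e_{35})^2 + (-\frac{60}{367})^2*(e_{45})^2 = \frac{2500}{134689}*(+1) + \frac{5625}{538756}*(+1) + \frac{360000}{134689}*(+1) + \frac{202500}{134689}*(+1) + \frac{6400}{134689}*(-1) + \frac{4380649}{538756}*(-1) + \frac{3600}{134689}*(-1) = -4 (each basis 2-blade squares to minus the product of its generators' squares); cross terms between blades sharing an index anticommute and cancel; the commuting (index-disjoint) pairs give grade-4 terms 2*c*c'*(blade product), which cancel blade by blade — e_{1235}: \frac{45000}{134689} - \frac{45000}{134689} = 0; e_{1345}: \frac{6000}{134689} - \frac{6000}{134689} = 0; e_{2345}: \frac{72000}{134689} - \frac{72000}{134689} = 0 — confirming B is simple. So B^2 = -4.
Answer: rotation, certificate B^2 = -4. Note: conjugating B changes its blade decomposition but never the scalar B^2 = -4, whose sign settles the classification.


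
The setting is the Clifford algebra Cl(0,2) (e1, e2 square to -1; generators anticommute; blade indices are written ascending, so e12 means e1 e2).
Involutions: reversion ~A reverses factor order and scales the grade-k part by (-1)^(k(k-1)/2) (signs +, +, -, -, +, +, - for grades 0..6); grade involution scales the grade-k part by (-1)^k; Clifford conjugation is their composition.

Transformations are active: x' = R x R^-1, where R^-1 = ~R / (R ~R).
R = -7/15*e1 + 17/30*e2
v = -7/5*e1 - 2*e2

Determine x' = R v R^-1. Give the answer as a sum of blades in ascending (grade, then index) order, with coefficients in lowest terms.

~R = -7/15*e1 + 17/30*e2, and R ~R = -97/180, so R^-1 = ~R / (-97/180).
R v = 12/25 + 259/150*e12
Answer: 5411/2425*e1 + 2402/2425*e2


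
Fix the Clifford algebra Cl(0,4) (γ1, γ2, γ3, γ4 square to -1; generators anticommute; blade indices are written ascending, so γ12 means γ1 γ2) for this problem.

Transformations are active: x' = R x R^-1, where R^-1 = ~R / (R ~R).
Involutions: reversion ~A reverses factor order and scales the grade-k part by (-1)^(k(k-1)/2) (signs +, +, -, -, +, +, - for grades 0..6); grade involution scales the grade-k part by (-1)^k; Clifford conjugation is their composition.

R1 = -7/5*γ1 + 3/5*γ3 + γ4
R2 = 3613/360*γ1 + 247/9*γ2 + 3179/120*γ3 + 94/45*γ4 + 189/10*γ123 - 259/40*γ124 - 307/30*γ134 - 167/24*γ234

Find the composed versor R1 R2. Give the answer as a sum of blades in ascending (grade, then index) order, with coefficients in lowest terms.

Distribute over the terms of R1 (each basis-blade product reordered to ascending indices, repeated generators contracted through their squares):
(-7/5*γ1) R2 = 25291/1800 - 1729/45*γ12 - 22253/600*γ13 - 658/225*γ14 + 1323/50*γ23 - 1813/200*γ24 - 2149/150*γ34 + 1169/120*γ1234
(3/5*γ3) R2 = -3179/200 - 567/50*γ12 - 3613/600*γ13 - 307/50*γ14 - 247/15*γ23 - 167/40*γ24 + 94/75*γ34 - 777/200*γ1234
(γ4) R2 = -94/45 + 259/40*γ12 + 307/30*γ13 - 3613/360*γ14 + 167/24*γ23 - 247/9*γ24 - 3179/120*γ34 - 189/10*γ1234
Summing the partial products and collecting blades:
Answer: -59/15 - 77917/1800*γ12 - 9863/300*γ13 - 34381/1800*γ14 + 10171/600*γ23 - 9154/225*γ24 - 7913/200*γ34 - 3913/300*γ1234


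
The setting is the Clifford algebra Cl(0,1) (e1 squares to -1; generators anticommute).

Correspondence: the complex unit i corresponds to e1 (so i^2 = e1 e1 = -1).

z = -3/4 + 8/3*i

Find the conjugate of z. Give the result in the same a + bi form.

In blades: z = -3/4 + 8/3*e1.
Conjugation here is Clifford conjugation: the scalar is fixed and the grade-1 and grade-2 blades all flip sign, giving -3/4 - 8/3*e1; translating back:
Answer: -3/4 - 8/3*i


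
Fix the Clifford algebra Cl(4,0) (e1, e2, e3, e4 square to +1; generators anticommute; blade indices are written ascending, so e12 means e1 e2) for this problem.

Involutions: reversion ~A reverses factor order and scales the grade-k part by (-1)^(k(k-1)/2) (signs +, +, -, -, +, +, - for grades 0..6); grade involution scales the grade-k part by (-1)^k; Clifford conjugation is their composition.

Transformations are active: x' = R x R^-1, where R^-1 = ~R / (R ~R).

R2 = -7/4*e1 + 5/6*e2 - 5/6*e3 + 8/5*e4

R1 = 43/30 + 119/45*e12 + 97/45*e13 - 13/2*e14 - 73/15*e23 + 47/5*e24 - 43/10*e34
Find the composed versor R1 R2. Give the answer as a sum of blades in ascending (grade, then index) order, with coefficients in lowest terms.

Distribute over the terms of R2 (each basis-blade product reordered to ascending indices, repeated generators contracted through their squares):
R1 (-7/4*e1) = -301/120*e1 + 833/180*e2 + 679/180*e3 - 91/8*e4 + 511/60*e123 - 329/20*e124 + 301/40*e134
R1 (5/6*e2) = 119/54*e1 + 43/36*e2 + 73/18*e3 - 47/6*e4 - 97/54*e123 + 65/12*e124 - 43/12*e234
R1 (-5/6*e3) = -97/54*e1 + 73/18*e2 - 43/36*e3 - 43/12*e4 - 119/54*e123 - 65/12*e134 + 47/6*e234
R1 (8/5*e4) = -52/5*e1 + 376/25*e2 - 172/25*e3 + 172/75*e4 + 952/225*e124 + 776/225*e134 - 584/75*e234
Summing the partial products and collecting blades:
Answer: -13501/1080*e1 + 11213/450*e2 - 37/150*e3 - 12299/600*e4 + 271/60*e123 - 3061/450*e124 + 10003/1800*e134 - 1061/300*e234


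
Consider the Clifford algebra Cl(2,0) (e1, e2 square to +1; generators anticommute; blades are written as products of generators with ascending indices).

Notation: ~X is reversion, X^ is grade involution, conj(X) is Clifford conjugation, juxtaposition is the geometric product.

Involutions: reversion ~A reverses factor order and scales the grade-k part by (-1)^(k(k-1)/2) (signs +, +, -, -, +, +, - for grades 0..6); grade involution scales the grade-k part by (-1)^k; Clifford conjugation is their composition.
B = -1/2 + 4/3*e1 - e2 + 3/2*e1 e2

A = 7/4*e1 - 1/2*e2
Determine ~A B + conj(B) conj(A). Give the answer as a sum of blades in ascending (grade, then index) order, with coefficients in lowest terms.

first term: 17/6 - 1/8*e1 + 23/8*e2 - 13/12*e1 e2
second term: 17/6 + 1/8*e1 - 23/8*e2 + 13/12*e1 e2
Answer: 17/3


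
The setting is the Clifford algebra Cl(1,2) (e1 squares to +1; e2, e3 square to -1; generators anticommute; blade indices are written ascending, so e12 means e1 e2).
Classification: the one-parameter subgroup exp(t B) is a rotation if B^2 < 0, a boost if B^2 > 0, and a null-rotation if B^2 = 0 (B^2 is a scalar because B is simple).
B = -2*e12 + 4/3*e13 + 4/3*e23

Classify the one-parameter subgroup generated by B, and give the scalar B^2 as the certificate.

B^2 term by term: the squares give (-2)^2*(e12)^2 + (4/3)^2*(e13)^2 + (4/3)^2*(e23)^2 = 4*(+1) + 16/9*(+1) + 16/9*(-1) = 4 (each basis 2-blade squares to minus the product of its generators' squares); cross terms between blades sharing an index anticommute and cancel. So B^2 = 4.
Answer: boost, certificate B^2 = 4. Certificate logic: 4 is a conjugation-invariant scalar, so its sign fixes rotation versus boost versus null-rotation outright.


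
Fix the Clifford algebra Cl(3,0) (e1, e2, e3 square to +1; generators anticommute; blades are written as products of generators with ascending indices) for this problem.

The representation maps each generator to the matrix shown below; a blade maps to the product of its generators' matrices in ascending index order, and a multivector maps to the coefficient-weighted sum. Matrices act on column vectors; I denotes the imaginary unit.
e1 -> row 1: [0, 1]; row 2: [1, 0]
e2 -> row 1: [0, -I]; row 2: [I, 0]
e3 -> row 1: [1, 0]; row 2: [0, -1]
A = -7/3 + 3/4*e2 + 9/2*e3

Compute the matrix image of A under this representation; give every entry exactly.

M = (-7/3)*1 + (3/4)*rho(e2) + (9/2)*rho(e3), summed entrywise (1 is the identity matrix):
Answer: row 1: [13/6, -3*I/4]; row 2: [3*I/4, -41/6]


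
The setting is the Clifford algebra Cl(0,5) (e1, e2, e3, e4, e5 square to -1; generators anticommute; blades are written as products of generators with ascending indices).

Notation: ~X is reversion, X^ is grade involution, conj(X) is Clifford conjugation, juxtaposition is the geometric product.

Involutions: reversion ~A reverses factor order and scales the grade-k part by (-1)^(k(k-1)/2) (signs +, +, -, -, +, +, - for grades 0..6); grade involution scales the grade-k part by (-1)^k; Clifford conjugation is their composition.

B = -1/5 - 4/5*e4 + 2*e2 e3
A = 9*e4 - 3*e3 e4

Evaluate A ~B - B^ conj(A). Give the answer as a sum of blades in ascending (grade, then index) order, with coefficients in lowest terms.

first term: 36/5 - 12/5*e3 - 9/5*e4 + 6*e2 e4 + 3/5*e3 e4 - 18*e2 e3 e4
second term: 36/5 + 12/5*e3 + 9/5*e4 - 6*e2 e4 - 3/5*e3 e4 - 18*e2 e3 e4
Answer: -24/5*e3 - 18/5*e4 + 12*e2 e4 + 6/5*e3 e4


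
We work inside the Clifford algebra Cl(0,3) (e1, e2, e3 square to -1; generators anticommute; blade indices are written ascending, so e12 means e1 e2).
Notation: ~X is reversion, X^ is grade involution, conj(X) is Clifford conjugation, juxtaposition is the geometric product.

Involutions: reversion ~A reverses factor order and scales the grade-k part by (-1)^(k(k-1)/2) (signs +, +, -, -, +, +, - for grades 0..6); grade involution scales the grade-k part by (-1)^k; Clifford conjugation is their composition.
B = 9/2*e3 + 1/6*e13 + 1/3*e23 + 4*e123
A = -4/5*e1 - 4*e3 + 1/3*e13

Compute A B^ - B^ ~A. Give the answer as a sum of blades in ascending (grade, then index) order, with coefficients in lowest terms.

first term: -325/18 + 5/6*e1 - 8/3*e2 + 2/15*e3 - 143/9*e12 + 18/5*e13 - 16/5*e23 - 4/15*e123
second term: -323/18 + 13/6*e1 + 8/3*e2 - 2/15*e3 - 143/9*e12 - 18/5*e13 - 16/5*e23 - 4/15*e123
Answer: -1/9 - 4/3*e1 - 16/3*e2 + 4/15*e3 + 36/5*e13


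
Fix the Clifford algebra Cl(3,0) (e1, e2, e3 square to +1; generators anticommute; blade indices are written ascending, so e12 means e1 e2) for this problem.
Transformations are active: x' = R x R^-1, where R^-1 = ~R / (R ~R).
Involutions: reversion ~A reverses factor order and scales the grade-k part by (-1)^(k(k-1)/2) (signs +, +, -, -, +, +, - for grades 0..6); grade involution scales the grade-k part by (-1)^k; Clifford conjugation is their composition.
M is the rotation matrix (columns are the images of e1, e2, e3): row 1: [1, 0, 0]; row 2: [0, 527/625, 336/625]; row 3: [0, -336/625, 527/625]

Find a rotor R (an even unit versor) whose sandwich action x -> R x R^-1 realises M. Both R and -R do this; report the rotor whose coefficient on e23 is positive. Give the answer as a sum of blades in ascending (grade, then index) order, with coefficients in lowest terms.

Method: write R = a + b12*e12 + b13*e13 + b23*e23 with a^2 + b12^2 + b13^2 + b23^2 = 1 (so R^-1 = ~R). Expanding the columns R e_j ~R gives tr M = 4a^2 - 1 and, from the antisymmetric part, M21 - M12 = -4a*b12, M13 - M31 = 4a*b13, M32 - M23 = -4a*b23.
Here tr M = 1679/625, so a^2 = (1 + tr M)/4 = 576/625 and a = ±24/25. Taking a = 24/25: M21 - M12 = 0, M13 - M31 = 0, M32 - M23 = -672/625, giving b12 = 0, b13 = 0, b23 = 7/25, i.e. R = 24/25 + 7/25*e23.
Its e23 coefficient is already positive.
Answer: 24/25 + 7/25*e23. Uniqueness: Spin(3) -> SO(3) maps R and -R to the same rotation of trace 1679/625; fixing the sign of the e23 coefficient removes the ambiguity.


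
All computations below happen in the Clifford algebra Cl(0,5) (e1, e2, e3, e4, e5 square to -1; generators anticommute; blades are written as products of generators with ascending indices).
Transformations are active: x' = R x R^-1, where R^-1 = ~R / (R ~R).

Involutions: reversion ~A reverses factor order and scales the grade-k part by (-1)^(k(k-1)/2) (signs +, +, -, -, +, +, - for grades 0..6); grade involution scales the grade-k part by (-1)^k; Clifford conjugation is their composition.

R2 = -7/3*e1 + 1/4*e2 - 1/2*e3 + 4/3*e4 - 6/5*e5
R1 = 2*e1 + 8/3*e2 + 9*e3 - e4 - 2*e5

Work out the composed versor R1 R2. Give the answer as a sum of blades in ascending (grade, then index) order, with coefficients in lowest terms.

Distribute over the terms of R1 (each basis-blade product reordered to ascending indices, repeated generators contracted through their squares):
(2*e1) R2 = 14/3 + 1/2*e1 e2 - e1 e3 + 8/3*e1 e4 - 12/5*e1 e5
(8/3*e2) R2 = -2/3 + 56/9*e1 e2 - 4/3*e2 e3 + 32/9*e2 e4 - 16/5*e2 e5
(9*e3) R2 = 9/2 + 21*e1 e3 - 9/4*e2 e3 + 12*e3 e4 - 54/5*e3 e5
(-e4) R2 = 4/3 - 7/3*e1 e4 + 1/4*e2 e4 - 1/2*e3 e4 + 6/5*e4 e5
(-2*e5) R2 = -12/5 - 14/3*e1 e5 + 1/2*e2 e5 - e3 e5 + 8/3*e4 e5
Summing the partial products and collecting blades:
Answer: 223/30 + 121/18*e1 e2 + 20*e1 e3 + 1/3*e1 e4 - 106/15*e1 e5 - 43/12*e2 e3 + 137/36*e2 e4 - 27/10*e2 e5 + 23/2*e3 e4 - 59/5*e3 e5 + 58/15*e4 e5


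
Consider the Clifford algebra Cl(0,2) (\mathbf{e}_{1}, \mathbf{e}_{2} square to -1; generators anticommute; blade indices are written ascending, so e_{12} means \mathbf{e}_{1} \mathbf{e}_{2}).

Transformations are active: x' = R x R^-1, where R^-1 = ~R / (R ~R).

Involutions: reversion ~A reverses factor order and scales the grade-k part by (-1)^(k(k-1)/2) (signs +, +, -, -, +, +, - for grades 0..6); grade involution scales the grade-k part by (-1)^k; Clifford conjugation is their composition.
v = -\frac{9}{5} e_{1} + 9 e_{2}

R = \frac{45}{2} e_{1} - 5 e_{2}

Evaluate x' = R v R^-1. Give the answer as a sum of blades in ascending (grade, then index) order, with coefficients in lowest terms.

~R = \frac{45}{2} e_{1} - 5 e_{2}, and R ~R = -\frac{2125}{4}, so R^-1 = ~R / (-\frac{2125}{4}).
R v = \frac{171}{2} + \frac{387}{2} e_{12}
Answer: -\frac{2313}{425} e_{1} - \frac{3141}{425} e_{2}


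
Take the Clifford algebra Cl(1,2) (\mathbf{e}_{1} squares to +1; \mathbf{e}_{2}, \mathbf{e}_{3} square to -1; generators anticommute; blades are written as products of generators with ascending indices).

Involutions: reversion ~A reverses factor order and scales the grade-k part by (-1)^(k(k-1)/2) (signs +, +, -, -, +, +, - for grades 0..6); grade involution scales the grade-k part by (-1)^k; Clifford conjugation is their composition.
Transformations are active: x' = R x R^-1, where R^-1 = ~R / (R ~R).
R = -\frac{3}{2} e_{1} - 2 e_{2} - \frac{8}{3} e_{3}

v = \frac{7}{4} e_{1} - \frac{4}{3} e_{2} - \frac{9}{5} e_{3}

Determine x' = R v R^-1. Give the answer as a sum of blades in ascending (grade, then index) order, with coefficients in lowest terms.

~R = -\frac{3}{2} e_{1} - 2 e_{2} - \frac{8}{3} e_{3}, and R ~R = -\frac{319}{36}, so R^-1 = ~R / (-\frac{319}{36}).
R v = -\frac{1211}{120} + \frac{11}{2} e_{1} e_{2} + \frac{221}{30} e_{1} e_{3} + \frac{2}{45} e_{2} e_{3}
Answer: -\frac{32963}{6380} e_{1} - \frac{15418}{4785} e_{2} - \frac{6817}{1595} e_{3}


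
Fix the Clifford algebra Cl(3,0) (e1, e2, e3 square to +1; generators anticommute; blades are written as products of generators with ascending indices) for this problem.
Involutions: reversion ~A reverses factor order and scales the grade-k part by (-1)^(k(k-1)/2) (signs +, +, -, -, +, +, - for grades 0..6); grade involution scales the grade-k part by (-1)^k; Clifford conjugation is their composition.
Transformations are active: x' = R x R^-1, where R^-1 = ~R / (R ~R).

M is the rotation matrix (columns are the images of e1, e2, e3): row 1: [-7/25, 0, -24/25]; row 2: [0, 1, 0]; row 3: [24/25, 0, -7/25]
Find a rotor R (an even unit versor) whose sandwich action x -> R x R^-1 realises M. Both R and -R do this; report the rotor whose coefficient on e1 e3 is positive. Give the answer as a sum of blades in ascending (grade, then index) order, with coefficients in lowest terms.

Method: write R = a + b12*e1 e2 + b13*e1 e3 + b23*e2 e3 with a^2 + b12^2 + b13^2 + b23^2 = 1 (so R^-1 = ~R). Expanding the columns R e_j ~R gives tr M = 4a^2 - 1 and, from the antisymmetric part, M21 - M12 = -4a*b12, M13 - M31 = 4a*b13, M32 - M23 = -4a*b23.
Here tr M = 11/25, so a^2 = (1 + tr M)/4 = 9/25 and a = ±3/5. Taking a = 3/5: M21 - M12 = 0, M13 - M31 = -48/25, M32 - M23 = 0, giving b12 = 0, b13 = -4/5, b23 = 0, i.e. R = 3/5 - 4/5*e1 e3.
Its e1 e3 coefficient is negative, so report the other preimage -R.
Answer: -3/5 + 4/5*e1 e3. Recall the cover is two-to-one: with M of trace 11/25, both preimages act alike, and the stated e1 e3 sign chooses the sheet.


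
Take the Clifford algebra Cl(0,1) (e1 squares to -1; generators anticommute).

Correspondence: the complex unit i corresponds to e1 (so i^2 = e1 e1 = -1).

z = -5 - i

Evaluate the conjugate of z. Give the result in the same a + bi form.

In blades: z = -5 - e1.
Conjugation here is Clifford conjugation: the scalar is fixed and the grade-1 and grade-2 blades all flip sign, giving -5 + e1; translating back:
Answer: -5 + i


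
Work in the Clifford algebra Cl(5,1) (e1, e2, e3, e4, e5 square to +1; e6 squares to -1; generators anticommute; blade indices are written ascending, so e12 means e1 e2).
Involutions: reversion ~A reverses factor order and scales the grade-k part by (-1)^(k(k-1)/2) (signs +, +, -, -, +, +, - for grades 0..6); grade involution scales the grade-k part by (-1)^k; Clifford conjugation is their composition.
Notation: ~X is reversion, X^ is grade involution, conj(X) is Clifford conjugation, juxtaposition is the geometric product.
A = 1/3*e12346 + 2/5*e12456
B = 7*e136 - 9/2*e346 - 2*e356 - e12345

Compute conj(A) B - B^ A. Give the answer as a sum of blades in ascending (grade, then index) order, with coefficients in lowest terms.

first term: 3/2*e12 + 7/3*e24 - 2/5*e36 - 1/3*e56 - 4/5*e1234 + 9/5*e1235 + 2/3*e1245 - 14/5*e2345
second term: 3/2*e12 + 7/3*e24 + 2/5*e36 + 1/3*e56 + 4/5*e1234 - 9/5*e1235 - 2/3*e1245 + 14/5*e2345
Answer: -4/5*e36 - 2/3*e56 - 8/5*e1234 + 18/5*e1235 + 4/3*e1245 - 28/5*e2345


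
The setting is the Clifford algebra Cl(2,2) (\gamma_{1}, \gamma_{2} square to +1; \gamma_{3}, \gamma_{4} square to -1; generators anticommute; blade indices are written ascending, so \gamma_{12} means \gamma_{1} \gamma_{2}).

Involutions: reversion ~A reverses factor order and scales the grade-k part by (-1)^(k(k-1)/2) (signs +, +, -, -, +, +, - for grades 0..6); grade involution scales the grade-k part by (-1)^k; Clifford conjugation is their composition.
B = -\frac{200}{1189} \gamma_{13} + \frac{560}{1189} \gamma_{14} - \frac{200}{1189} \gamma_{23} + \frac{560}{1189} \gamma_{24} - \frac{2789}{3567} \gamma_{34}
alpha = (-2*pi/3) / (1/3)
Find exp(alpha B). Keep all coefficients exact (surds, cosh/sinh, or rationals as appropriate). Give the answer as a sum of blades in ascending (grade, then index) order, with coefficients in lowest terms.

B^2 term by term: the squares give (-\frac{200}{1189})^2*(\gamma_{13})^2 + (\frac{560}{1189})^2*(\gamma_{14})^2 + (-\frac{200}{1189})^2*(\gamma_{23})^2 + (\frac{560}{1189})^2*(\gamma_{24})^2 + (-\frac{2789}{3567})^2*(\gamma_{34})^2 = \frac{40000}{1413721}*(+1) + \frac{313600}{1413721}*(+1) + \frac{40000}{1413721}*(+1) + \frac{313600}{1413721}*(+1) + \frac{7778521}{12723489}*(-1) = -\frac{1}{9} (each basis 2-blade squares to minus the product of its generators' squares); cross terms between blades sharing an index anticommute and cancel; the commuting (index-disjoint) pairs give grade-4 terms 2*c*c'*(blade product), which cancel blade by blade — \gamma_{1234}: \frac{224000}{1413721} - \frac{224000}{1413721} = 0 — confirming B is simple. So B^2 = -\frac{1}{9}.
B^2 = -\frac{1}{9} — the negative square puts this in the circular regime; l = \frac{1}{3}, alpha*l = - \frac{2 \pi}{3}, so exp(alpha B) = cos(- \frac{2 \pi}{3}) + (sin(- \frac{2 \pi}{3})/(\frac{1}{3}))*B = - \frac{1}{2} + (- \frac{3 \sqrt{3}}{2})*B.
Answer: - \frac{1}{2} + \frac{300 \sqrt{3}}{1189} \gamma_{13} - \frac{840 \sqrt{3}}{1189} \gamma_{14} + \frac{300 \sqrt{3}}{1189} \gamma_{23} - \frac{840 \sqrt{3}}{1189} \gamma_{24} + \frac{2789 \sqrt{3}}{2378} \gamma_{34}


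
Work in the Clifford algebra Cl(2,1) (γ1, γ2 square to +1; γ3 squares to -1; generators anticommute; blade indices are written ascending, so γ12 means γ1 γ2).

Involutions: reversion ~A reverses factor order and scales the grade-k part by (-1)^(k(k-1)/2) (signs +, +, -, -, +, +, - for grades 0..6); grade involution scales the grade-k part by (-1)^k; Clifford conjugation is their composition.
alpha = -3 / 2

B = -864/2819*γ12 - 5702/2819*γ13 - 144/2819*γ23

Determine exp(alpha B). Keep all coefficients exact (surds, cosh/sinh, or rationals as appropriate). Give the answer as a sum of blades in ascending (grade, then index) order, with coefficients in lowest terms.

B^2 term by term: the squares give (-864/2819)^2*(γ12)^2 + (-5702/2819)^2*(γ13)^2 + (-144/2819)^2*(γ23)^2 = 746496/7946761*(-1) + 32512804/7946761*(+1) + 20736/7946761*(+1) = 4 (each basis 2-blade squares to minus the product of its generators' squares); cross terms between blades sharing an index anticommute and cancel. So B^2 = 4.
B^2 = 4 — B^2 > 0, so the exponential closes hyperbolically: l = 2, alpha*l = -3, so exp(alpha B) = cosh(-3) + (sinh(-3)/2)*B = cosh(3) + (-sinh(3)/2)*B.
Answer: cosh(3) + 432*sinh(3)/2819*γ12 + 2851*sinh(3)/2819*γ13 + 72*sinh(3)/2819*γ23


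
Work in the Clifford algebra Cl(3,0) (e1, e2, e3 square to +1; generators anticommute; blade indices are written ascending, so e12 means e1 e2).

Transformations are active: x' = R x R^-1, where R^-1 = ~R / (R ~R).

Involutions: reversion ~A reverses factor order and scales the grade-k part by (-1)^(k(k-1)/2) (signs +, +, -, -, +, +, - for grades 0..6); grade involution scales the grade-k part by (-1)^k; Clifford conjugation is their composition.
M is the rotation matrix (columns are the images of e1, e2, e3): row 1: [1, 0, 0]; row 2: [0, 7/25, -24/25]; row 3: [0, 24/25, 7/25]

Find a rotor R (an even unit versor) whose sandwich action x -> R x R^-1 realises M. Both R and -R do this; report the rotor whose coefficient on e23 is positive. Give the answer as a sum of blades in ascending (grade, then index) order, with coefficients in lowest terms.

Method: write R = a + b12*e12 + b13*e13 + b23*e23 with a^2 + b12^2 + b13^2 + b23^2 = 1 (so R^-1 = ~R). Expanding the columns R e_j ~R gives tr M = 4a^2 - 1 and, from the antisymmetric part, M21 - M12 = -4a*b12, M13 - M31 = 4a*b13, M32 - M23 = -4a*b23.
Here tr M = 39/25, so a^2 = (1 + tr M)/4 = 16/25 and a = ±4/5. Taking a = 4/5: M21 - M12 = 0, M13 - M31 = 0, M32 - M23 = 48/25, giving b12 = 0, b13 = 0, b23 = -3/5, i.e. R = 4/5 - 3/5*e23.
Its e23 coefficient is negative, so report the other preimage -R.
Answer: -4/5 + 3/5*e23. Key observation: the double cover Spin(3) -> SO(3) sends R and -R to the same matrix (trace 39/25 here), so the stated sign of the e23 coefficient is what selects one sheet.
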